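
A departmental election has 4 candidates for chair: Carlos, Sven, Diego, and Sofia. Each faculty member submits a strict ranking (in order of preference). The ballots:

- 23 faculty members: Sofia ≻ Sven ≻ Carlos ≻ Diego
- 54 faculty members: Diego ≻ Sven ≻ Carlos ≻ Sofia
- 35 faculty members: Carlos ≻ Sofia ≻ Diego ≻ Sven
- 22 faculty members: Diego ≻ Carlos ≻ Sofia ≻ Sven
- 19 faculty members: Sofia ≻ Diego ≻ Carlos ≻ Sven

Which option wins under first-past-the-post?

Diego

First-place votes: Carlos 35, Sven 0, Diego 76, Sofia 42.
Diego has the most first-place votes.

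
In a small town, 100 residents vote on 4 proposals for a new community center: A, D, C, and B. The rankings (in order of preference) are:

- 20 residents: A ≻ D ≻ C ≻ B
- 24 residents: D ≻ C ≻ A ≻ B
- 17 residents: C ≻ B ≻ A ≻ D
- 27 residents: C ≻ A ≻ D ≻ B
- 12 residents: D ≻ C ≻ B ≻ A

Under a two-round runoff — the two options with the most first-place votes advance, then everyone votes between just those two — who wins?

Round 1 first-place votes: A 20, D 36, C 44, B 0.
C and D advance.
Runoff: C is preferred to D by 44 voters; D by 56.
D wins the runoff.

D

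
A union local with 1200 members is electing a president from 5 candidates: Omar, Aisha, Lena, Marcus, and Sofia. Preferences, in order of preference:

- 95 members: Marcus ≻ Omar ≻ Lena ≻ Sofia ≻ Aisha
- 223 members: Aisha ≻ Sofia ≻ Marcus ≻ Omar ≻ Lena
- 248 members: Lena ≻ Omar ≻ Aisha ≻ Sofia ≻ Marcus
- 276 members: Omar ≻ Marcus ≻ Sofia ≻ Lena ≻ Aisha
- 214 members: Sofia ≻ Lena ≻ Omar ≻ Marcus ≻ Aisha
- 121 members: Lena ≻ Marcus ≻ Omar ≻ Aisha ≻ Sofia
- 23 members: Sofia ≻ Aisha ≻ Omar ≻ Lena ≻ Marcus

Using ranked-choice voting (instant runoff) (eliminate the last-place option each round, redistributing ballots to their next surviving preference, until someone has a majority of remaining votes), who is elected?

Omar

Round 1: Omar 276, Aisha 223, Lena 369, Marcus 95, Sofia 237. Eliminate Marcus.
Round 2: Omar 371, Aisha 223, Lena 369, Sofia 237. Eliminate Aisha.
Round 3: Omar 371, Lena 369, Sofia 460. Eliminate Lena.
Round 4: Omar 740, Sofia 460. Omar has a majority.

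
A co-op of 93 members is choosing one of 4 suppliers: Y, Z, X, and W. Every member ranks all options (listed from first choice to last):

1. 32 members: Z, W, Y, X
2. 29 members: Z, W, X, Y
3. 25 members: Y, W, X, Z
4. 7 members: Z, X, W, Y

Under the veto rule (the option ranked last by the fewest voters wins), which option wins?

Last-place votes: Y 36, Z 25, X 32, W 0.
W is ranked last by the fewest voters, so W wins.

W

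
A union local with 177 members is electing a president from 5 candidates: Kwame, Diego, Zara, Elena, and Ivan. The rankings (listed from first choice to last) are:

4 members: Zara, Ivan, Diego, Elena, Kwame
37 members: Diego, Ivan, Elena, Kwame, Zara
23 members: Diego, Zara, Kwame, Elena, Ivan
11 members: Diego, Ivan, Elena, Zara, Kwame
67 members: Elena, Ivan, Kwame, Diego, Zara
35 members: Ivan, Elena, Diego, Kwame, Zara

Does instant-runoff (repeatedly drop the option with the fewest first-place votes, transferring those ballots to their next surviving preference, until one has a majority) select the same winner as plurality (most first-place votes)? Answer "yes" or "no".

Instant-runoff — R1 Kwame 0, Diego 71, Zara 4, Elena 67, Ivan 35 (Kwame out); R2 Diego 71, Zara 4, Elena 67, Ivan 35 (Zara out); R3 Diego 71, Elena 67, Ivan 39 (Ivan out); R4 Diego 75, Elena 102 (Elena winner). Winner: Elena.
Plurality — first-place votes: Kwame 0, Diego 71, Zara 4, Elena 67, Ivan 35. Winner: Diego.
The two methods disagree.

no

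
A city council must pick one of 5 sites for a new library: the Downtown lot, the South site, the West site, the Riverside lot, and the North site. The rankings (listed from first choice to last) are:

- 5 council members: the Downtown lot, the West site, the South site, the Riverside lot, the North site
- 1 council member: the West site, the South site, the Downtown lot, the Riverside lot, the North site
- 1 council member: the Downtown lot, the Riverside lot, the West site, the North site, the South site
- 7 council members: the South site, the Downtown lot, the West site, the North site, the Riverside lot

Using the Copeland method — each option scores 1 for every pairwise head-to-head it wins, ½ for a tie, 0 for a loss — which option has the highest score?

the South site

the Downtown lot: beats the West site, the Riverside lot, and the North site; loses to the South site → score 3.
the South site: beats the Downtown lot, the Riverside lot, and the North site; ties the West site → score 3.5.
the West site: beats the Riverside lot and the North site; ties the South site; loses to the Downtown lot → score 2.5.
the Riverside lot: ties the North site; loses to the Downtown lot, the South site, and the West site → score 0.5.
the North site: ties the Riverside lot; loses to the Downtown lot, the South site, and the West site → score 0.5.
the South site has the best pairwise record.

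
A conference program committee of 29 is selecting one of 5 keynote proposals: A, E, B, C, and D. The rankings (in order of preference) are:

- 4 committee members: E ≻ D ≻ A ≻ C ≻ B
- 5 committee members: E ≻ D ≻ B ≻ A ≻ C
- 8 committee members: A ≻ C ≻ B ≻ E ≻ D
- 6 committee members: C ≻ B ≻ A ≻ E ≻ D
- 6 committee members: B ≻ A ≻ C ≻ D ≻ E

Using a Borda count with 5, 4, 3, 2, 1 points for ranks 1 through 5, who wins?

A

A: 4·3 + 5·2 + 8·5 + 6·3 + 6·4 = 104
E: 4·5 + 5·5 + 8·2 + 6·2 + 6·1 = 79
B: 4·1 + 5·3 + 8·3 + 6·4 + 6·5 = 97
C: 4·2 + 5·1 + 8·4 + 6·5 + 6·3 = 93
D: 4·4 + 5·4 + 8·1 + 6·1 + 6·2 = 62
A has the highest Borda score (104).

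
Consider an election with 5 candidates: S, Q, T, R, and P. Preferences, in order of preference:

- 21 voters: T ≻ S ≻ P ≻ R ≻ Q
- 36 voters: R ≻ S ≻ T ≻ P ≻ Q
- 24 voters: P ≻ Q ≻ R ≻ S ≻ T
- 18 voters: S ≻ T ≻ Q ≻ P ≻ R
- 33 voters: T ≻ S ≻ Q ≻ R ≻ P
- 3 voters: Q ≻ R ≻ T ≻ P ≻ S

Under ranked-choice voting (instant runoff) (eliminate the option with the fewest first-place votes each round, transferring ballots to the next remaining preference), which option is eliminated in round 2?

Round 1: S 18, Q 3, T 54, R 36, P 24. Eliminate Q.
Round 2: S 18, T 54, R 39, P 24. Eliminate S.

S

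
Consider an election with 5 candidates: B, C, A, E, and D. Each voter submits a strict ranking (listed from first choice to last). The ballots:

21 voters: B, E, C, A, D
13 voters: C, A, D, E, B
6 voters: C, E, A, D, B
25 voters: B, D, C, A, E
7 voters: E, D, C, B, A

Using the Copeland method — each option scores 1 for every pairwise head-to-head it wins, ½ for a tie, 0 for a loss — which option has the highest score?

B

B: beats C, A, E, and D → score 4.
C: beats A, E, and D; loses to B → score 3.
A: beats E and D; loses to B and C → score 2.
E: loses to B, C, A, and D → score 0.
D: beats E; loses to B, C, and A → score 1.
B has the best pairwise record.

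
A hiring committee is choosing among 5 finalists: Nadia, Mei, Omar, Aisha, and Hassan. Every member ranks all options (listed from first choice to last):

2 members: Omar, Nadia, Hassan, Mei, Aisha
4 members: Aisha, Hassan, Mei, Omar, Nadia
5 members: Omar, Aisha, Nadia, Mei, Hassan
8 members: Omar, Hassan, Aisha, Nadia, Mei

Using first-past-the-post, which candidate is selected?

Omar

First-place votes: Nadia 0, Mei 0, Omar 15, Aisha 4, Hassan 0.
Omar has the most first-place votes.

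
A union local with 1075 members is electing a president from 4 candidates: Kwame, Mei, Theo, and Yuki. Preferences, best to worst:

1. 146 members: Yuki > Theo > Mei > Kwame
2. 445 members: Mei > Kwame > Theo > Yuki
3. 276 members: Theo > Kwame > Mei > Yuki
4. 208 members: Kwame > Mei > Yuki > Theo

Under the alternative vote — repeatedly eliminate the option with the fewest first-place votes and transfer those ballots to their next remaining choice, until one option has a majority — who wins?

Mei

Round 1: Kwame 208, Mei 445, Theo 276, Yuki 146. Eliminate Yuki.
Round 2: Kwame 208, Mei 445, Theo 422. Eliminate Kwame.
Round 3: Mei 653, Theo 422. Mei has a majority.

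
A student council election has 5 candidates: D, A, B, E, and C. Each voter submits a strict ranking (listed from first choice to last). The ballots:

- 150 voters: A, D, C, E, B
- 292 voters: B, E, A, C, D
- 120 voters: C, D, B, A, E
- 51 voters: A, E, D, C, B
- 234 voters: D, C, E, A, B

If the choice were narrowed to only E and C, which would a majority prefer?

C

Voters preferring E to C: 343; preferring C to E: 504.
C wins the head-to-head.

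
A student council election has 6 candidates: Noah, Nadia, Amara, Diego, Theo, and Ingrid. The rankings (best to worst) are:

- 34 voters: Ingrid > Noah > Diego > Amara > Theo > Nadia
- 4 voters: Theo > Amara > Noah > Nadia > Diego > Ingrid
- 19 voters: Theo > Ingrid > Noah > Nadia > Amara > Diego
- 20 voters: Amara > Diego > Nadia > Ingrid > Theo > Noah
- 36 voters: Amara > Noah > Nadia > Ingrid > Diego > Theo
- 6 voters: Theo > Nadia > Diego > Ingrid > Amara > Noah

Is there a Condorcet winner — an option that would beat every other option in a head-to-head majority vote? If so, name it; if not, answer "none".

Amara vs Noah: 66–53 for Amara.
Amara vs Nadia: 94–25 for Amara.
Amara vs Diego: 79–40 for Amara.
Amara vs Theo: 90–29 for Amara.
Amara vs Ingrid: 60–59 for Amara.
Amara beats every other option head-to-head.

Amara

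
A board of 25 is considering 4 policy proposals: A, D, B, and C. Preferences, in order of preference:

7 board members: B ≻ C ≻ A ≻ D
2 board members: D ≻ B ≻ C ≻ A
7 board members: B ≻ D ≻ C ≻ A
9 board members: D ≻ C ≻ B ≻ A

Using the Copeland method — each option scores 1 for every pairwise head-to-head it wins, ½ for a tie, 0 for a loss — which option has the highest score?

B

A: loses to D, B, and C → score 0.
D: beats A and C; loses to B → score 2.
B: beats A, D, and C → score 3.
C: beats A; loses to D and B → score 1.
B has the best pairwise record.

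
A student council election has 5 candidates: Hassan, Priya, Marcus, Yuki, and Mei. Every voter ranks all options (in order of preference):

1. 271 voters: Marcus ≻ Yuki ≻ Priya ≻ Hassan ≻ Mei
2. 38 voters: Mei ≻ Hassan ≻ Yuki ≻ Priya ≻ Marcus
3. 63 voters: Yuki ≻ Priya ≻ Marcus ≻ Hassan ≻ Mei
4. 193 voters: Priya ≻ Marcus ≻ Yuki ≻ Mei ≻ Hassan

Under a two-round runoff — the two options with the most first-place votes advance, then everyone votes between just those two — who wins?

Round 1 first-place votes: Hassan 0, Priya 193, Marcus 271, Yuki 63, Mei 38.
Marcus and Priya advance.
Runoff: Marcus is preferred to Priya by 271 voters; Priya by 294.
Priya wins the runoff.

Priya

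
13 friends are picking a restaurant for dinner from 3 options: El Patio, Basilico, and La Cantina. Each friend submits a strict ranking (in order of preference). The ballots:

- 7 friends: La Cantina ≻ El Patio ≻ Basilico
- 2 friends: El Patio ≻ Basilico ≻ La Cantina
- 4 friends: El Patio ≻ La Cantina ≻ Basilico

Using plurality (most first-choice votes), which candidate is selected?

La Cantina

First-place votes: El Patio 6, Basilico 0, La Cantina 7.
La Cantina has the most first-place votes.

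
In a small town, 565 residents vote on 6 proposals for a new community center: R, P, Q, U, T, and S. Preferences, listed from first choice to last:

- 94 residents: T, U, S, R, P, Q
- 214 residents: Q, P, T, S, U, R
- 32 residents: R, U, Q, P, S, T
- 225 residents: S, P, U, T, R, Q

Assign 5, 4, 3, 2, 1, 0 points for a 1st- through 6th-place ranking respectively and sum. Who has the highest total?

R: 94·2 + 214·0 + 32·5 + 225·1 = 573
P: 94·1 + 214·4 + 32·2 + 225·4 = 1914
Q: 94·0 + 214·5 + 32·3 + 225·0 = 1166
U: 94·4 + 214·1 + 32·4 + 225·3 = 1393
T: 94·5 + 214·3 + 32·0 + 225·2 = 1562
S: 94·3 + 214·2 + 32·1 + 225·5 = 1867
P has the highest Borda score (1914).

P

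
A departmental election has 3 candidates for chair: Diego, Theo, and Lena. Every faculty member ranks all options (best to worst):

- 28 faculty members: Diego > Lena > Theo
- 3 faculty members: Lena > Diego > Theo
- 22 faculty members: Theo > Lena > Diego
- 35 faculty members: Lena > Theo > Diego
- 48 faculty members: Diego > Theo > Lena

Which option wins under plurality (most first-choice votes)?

Diego

First-place votes: Diego 76, Theo 22, Lena 38.
Diego has the most first-place votes.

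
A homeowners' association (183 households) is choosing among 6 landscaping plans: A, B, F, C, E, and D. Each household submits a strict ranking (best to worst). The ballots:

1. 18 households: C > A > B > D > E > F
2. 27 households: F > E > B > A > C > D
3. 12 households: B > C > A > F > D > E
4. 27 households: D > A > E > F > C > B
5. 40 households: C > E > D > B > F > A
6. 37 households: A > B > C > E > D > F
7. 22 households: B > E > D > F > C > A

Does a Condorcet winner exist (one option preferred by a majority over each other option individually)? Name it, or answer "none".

Checking pairwise contests:
B beats A 101–82.
E beats B 94–89.
A beats F 94–89.
B beats C 98–85.
A beats E 94–89.
A beats D 94–89.
Every option loses at least one head-to-head, so there is no Condorcet winner.

none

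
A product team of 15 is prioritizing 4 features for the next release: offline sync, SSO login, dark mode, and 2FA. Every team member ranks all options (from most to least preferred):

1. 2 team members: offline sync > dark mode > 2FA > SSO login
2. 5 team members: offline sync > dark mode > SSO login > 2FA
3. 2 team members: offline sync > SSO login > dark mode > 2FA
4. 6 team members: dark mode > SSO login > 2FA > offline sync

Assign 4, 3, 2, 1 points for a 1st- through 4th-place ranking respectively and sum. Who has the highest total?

offline sync: 2·4 + 5·4 + 2·4 + 6·1 = 42
SSO login: 2·1 + 5·2 + 2·3 + 6·3 = 36
dark mode: 2·3 + 5·3 + 2·2 + 6·4 = 49
2FA: 2·2 + 5·1 + 2·1 + 6·2 = 23
dark mode has the highest Borda score (49).

dark mode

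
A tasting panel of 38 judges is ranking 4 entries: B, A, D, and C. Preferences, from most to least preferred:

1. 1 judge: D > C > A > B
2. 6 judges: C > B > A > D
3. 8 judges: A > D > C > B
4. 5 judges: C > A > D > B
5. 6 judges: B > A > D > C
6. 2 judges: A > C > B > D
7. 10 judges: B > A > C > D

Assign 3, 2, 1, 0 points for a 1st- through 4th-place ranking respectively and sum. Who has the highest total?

B: 1·0 + 6·2 + 8·0 + 5·0 + 6·3 + 2·1 + 10·3 = 62
A: 1·1 + 6·1 + 8·3 + 5·2 + 6·2 + 2·3 + 10·2 = 79
D: 1·3 + 6·0 + 8·2 + 5·1 + 6·1 + 2·0 + 10·0 = 30
C: 1·2 + 6·3 + 8·1 + 5·3 + 6·0 + 2·2 + 10·1 = 57
A has the highest Borda score (79).

A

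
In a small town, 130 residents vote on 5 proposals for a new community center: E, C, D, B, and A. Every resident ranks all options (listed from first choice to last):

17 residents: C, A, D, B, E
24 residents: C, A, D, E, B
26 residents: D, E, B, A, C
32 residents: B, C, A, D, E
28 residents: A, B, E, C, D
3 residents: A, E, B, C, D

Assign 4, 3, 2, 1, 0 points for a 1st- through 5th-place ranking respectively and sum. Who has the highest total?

A

E: 17·0 + 24·1 + 26·3 + 32·0 + 28·2 + 3·3 = 167
C: 17·4 + 24·4 + 26·0 + 32·3 + 28·1 + 3·1 = 291
D: 17·2 + 24·2 + 26·4 + 32·1 + 28·0 + 3·0 = 218
B: 17·1 + 24·0 + 26·2 + 32·4 + 28·3 + 3·2 = 287
A: 17·3 + 24·3 + 26·1 + 32·2 + 28·4 + 3·4 = 337
A has the highest Borda score (337).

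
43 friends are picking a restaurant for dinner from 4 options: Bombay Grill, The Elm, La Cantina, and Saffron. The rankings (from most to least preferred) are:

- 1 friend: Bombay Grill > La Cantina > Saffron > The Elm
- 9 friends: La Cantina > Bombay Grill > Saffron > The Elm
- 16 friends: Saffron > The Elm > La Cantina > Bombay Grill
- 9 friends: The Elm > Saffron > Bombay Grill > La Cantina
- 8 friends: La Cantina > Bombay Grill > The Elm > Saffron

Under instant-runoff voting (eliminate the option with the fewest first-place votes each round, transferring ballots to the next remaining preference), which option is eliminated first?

Bombay Grill

Round 1: Bombay Grill 1, The Elm 9, La Cantina 17, Saffron 16. Eliminate Bombay Grill.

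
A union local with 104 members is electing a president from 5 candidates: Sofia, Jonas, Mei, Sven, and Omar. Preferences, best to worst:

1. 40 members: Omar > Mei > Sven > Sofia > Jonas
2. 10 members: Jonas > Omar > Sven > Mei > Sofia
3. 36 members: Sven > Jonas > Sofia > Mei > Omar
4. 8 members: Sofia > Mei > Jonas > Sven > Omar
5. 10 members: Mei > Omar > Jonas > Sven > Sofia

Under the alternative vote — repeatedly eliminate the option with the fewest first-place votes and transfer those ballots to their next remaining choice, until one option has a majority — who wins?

Round 1: Sofia 8, Jonas 10, Mei 10, Sven 36, Omar 40. Eliminate Sofia.
Round 2: Jonas 10, Mei 18, Sven 36, Omar 40. Eliminate Jonas.
Round 3: Mei 18, Sven 36, Omar 50. Eliminate Mei.
Round 4: Sven 44, Omar 60. Omar has a majority.

Omar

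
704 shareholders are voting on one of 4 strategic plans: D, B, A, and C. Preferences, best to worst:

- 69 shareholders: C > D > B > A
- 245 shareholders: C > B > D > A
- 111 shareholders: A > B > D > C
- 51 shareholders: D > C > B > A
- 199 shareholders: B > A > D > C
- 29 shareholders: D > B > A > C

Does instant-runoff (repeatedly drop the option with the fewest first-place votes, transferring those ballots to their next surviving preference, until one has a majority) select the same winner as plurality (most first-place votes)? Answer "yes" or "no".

Instant-runoff — R1 D 80, B 199, A 111, C 314 (D out); R2 B 228, A 111, C 365 (C winner). Winner: C.
Plurality — first-place votes: D 80, B 199, A 111, C 314. Winner: C.
The two methods agree.

yes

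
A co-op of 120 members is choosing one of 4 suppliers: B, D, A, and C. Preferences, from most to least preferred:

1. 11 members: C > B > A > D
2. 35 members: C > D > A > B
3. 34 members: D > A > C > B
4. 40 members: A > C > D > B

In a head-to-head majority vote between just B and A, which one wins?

Voters preferring B to A: 11; preferring A to B: 109.
A wins the head-to-head.

A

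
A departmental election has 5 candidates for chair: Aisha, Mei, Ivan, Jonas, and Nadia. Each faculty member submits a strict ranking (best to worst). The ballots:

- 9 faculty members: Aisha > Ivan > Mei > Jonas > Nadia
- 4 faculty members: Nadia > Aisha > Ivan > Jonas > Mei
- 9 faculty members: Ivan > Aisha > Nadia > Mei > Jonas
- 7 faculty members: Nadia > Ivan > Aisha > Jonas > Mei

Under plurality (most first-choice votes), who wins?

Nadia

First-place votes: Aisha 9, Mei 0, Ivan 9, Jonas 0, Nadia 11.
Nadia has the most first-place votes.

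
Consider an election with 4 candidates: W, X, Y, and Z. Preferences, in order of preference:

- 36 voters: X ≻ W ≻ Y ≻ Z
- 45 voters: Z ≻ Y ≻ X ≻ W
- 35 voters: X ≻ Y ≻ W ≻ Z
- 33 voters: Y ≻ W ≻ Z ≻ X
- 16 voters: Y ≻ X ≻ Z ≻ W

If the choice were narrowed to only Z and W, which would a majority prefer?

W

Voters preferring Z to W: 61; preferring W to Z: 104.
W wins the head-to-head.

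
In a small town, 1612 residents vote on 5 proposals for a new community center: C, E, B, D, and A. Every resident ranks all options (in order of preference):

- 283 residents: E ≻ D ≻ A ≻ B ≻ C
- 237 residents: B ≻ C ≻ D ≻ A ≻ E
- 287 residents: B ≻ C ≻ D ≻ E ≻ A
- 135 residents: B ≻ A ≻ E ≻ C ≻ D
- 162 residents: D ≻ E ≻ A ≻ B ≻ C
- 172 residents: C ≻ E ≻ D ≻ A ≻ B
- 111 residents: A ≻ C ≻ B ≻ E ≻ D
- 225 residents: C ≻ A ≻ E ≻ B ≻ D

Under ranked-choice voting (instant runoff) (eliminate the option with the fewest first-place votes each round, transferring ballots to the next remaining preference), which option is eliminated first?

A

Round 1: C 397, E 283, B 659, D 162, A 111. Eliminate A.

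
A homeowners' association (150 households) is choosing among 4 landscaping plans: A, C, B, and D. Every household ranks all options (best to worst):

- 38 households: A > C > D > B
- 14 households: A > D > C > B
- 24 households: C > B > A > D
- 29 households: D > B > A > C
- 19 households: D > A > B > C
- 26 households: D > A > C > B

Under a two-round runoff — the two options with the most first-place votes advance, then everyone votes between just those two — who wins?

Round 1 first-place votes: A 52, C 24, B 0, D 74.
D and A advance.
Runoff: D is preferred to A by 74 voters; A by 76.
A wins the runoff.

A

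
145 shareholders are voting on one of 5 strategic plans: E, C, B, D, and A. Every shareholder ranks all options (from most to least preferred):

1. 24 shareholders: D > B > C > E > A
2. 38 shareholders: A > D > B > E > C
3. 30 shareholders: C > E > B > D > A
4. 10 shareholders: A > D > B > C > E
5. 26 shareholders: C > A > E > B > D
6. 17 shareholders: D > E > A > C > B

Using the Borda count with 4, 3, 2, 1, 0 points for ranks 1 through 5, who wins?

D

E: 24·1 + 38·1 + 30·3 + 10·0 + 26·2 + 17·3 = 255
C: 24·2 + 38·0 + 30·4 + 10·1 + 26·4 + 17·1 = 299
B: 24·3 + 38·2 + 30·2 + 10·2 + 26·1 + 17·0 = 254
D: 24·4 + 38·3 + 30·1 + 10·3 + 26·0 + 17·4 = 338
A: 24·0 + 38·4 + 30·0 + 10·4 + 26·3 + 17·2 = 304
D has the highest Borda score (338).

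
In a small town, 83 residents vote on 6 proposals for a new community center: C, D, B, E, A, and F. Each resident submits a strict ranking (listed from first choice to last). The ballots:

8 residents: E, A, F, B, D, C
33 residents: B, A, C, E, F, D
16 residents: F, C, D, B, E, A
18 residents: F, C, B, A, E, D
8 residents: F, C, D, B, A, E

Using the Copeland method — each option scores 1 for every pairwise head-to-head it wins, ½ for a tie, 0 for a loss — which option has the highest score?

F

C: beats D, B, E, and A; loses to F → score 4.
D: loses to C, B, E, A, and F → score 0.
B: beats D, E, and A; loses to C and F → score 3.
E: beats D; loses to C, B, A, and F → score 1.
A: beats D and E; loses to C, B, and F → score 2.
F: beats C, D, B, E, and A → score 5.
F has the best pairwise record.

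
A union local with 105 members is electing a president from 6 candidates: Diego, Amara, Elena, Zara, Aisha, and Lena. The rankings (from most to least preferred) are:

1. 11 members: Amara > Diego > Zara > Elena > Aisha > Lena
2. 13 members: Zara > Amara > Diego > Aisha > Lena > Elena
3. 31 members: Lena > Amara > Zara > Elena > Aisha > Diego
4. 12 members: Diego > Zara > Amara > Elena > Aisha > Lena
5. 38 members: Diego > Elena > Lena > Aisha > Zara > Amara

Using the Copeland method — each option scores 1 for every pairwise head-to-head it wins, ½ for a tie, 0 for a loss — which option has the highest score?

Diego: beats Elena, Zara, Aisha, and Lena; loses to Amara → score 4.
Amara: beats Diego, Elena, and Aisha; loses to Zara and Lena → score 3.
Elena: beats Aisha and Lena; loses to Diego, Amara, and Zara → score 2.
Zara: beats Amara, Elena, and Aisha; loses to Diego and Lena → score 3.
Aisha: loses to Diego, Amara, Elena, Zara, and Lena → score 0.
Lena: beats Amara, Zara, and Aisha; loses to Diego and Elena → score 3.
Diego has the best pairwise record.

Diego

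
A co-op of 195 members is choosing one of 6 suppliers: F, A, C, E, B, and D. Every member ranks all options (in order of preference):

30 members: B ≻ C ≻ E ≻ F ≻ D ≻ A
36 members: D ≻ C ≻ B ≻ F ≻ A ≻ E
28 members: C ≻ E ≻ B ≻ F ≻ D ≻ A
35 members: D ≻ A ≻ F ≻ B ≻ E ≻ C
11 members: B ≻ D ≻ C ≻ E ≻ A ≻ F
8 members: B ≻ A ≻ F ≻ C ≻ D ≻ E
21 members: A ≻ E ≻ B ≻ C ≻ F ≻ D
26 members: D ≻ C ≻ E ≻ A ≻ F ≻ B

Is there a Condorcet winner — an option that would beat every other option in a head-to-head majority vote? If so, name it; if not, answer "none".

B

B vs F: 134–61 for B.
B vs A: 113–82 for B.
B vs C: 105–90 for B.
B vs E: 120–75 for B.
B vs D: 98–97 for B.
B beats every other option head-to-head.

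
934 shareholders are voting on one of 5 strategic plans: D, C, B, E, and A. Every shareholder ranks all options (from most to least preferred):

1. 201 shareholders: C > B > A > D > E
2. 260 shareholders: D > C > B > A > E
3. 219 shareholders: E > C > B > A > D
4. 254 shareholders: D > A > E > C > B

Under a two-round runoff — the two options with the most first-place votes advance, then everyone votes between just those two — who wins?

D

Round 1 first-place votes: D 514, C 201, B 0, E 219, A 0.
D and E advance.
Runoff: D is preferred to E by 715 voters; E by 219.
D wins the runoff.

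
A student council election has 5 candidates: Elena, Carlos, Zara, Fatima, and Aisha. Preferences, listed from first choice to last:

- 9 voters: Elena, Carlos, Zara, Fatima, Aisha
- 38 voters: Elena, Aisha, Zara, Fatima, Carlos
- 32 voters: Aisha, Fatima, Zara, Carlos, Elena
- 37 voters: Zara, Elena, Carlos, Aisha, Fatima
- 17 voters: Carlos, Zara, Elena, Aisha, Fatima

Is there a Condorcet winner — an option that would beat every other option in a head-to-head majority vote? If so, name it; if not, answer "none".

none

Checking pairwise contests:
Zara beats Elena 86–47.
Elena beats Carlos 84–49.
Aisha beats Zara 70–63.
Elena beats Fatima 101–32.
Elena beats Aisha 101–32.
Every option loses at least one head-to-head, so there is no Condorcet winner.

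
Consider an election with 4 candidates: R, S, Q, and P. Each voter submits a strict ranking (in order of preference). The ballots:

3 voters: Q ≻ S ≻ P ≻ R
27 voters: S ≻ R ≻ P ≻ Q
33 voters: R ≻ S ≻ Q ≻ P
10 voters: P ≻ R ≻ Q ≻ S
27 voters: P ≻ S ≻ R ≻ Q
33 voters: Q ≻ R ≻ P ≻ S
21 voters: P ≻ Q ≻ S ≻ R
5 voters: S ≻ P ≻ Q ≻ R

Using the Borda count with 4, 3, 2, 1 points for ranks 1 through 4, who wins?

R

R: 3·1 + 27·3 + 33·4 + 10·3 + 27·2 + 33·3 + 21·1 + 5·1 = 425
S: 3·3 + 27·4 + 33·3 + 10·1 + 27·3 + 33·1 + 21·2 + 5·4 = 402
Q: 3·4 + 27·1 + 33·2 + 10·2 + 27·1 + 33·4 + 21·3 + 5·2 = 357
P: 3·2 + 27·2 + 33·1 + 10·4 + 27·4 + 33·2 + 21·4 + 5·3 = 406
R has the highest Borda score (425).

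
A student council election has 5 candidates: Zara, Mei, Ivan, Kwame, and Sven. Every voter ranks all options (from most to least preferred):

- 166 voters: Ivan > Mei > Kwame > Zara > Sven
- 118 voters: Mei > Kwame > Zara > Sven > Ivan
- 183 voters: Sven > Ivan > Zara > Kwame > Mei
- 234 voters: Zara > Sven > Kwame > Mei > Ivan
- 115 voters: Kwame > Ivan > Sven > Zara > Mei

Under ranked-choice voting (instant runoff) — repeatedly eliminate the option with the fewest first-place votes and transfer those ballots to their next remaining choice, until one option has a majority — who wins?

Round 1: Zara 234, Mei 118, Ivan 166, Kwame 115, Sven 183. Eliminate Kwame.
Round 2: Zara 234, Mei 118, Ivan 281, Sven 183. Eliminate Mei.
Round 3: Zara 352, Ivan 281, Sven 183. Eliminate Sven.
Round 4: Zara 352, Ivan 464. Ivan has a majority.

Ivan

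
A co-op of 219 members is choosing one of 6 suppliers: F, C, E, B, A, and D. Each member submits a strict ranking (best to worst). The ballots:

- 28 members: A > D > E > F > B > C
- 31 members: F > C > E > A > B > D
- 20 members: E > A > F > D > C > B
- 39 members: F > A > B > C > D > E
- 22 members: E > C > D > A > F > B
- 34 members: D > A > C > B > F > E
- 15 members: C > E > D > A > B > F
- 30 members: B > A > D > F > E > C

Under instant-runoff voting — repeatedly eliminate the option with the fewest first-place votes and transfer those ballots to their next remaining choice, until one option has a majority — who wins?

Round 1: F 70, C 15, E 42, B 30, A 28, D 34. Eliminate C.
Round 2: F 70, E 57, B 30, A 28, D 34. Eliminate A.
Round 3: F 70, E 57, B 30, D 62. Eliminate B.
Round 4: F 70, E 57, D 92. Eliminate E.
Round 5: F 90, D 129. D has a majority.

D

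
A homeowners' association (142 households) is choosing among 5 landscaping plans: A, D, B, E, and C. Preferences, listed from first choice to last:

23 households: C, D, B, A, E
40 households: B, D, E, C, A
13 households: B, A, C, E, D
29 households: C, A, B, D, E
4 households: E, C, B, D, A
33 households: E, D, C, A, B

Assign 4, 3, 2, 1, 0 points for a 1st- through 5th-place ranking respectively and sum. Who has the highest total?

C

A: 23·1 + 40·0 + 13·3 + 29·3 + 4·0 + 33·1 = 182
D: 23·3 + 40·3 + 13·0 + 29·1 + 4·1 + 33·3 = 321
B: 23·2 + 40·4 + 13·4 + 29·2 + 4·2 + 33·0 = 324
E: 23·0 + 40·2 + 13·1 + 29·0 + 4·4 + 33·4 = 241
C: 23·4 + 40·1 + 13·2 + 29·4 + 4·3 + 33·2 = 352
C has the highest Borda score (352).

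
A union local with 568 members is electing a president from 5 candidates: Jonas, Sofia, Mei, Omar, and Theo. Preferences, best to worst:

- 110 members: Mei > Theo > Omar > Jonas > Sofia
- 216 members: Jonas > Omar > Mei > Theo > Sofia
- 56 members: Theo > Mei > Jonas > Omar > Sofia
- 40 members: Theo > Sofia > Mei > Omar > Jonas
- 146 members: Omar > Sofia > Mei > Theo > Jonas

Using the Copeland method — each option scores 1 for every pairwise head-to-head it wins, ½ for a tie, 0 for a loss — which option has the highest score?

Omar

Jonas: beats Sofia; loses to Mei, Omar, and Theo → score 1.
Sofia: loses to Jonas, Mei, Omar, and Theo → score 0.
Mei: beats Jonas, Sofia, and Theo; loses to Omar → score 3.
Omar: beats Jonas, Sofia, Mei, and Theo → score 4.
Theo: beats Jonas and Sofia; loses to Mei and Omar → score 2.
Omar has the best pairwise record.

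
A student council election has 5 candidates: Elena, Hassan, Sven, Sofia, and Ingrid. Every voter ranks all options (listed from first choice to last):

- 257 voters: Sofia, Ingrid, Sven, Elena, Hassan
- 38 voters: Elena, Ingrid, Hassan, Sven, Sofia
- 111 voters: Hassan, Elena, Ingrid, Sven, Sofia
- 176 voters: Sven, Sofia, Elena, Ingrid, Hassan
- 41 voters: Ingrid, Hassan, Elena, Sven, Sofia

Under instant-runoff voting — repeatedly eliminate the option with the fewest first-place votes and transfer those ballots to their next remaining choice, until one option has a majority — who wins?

Round 1: Elena 38, Hassan 111, Sven 176, Sofia 257, Ingrid 41. Eliminate Elena.
Round 2: Hassan 111, Sven 176, Sofia 257, Ingrid 79. Eliminate Ingrid.
Round 3: Hassan 190, Sven 176, Sofia 257. Eliminate Sven.
Round 4: Hassan 190, Sofia 433. Sofia has a majority.

Sofia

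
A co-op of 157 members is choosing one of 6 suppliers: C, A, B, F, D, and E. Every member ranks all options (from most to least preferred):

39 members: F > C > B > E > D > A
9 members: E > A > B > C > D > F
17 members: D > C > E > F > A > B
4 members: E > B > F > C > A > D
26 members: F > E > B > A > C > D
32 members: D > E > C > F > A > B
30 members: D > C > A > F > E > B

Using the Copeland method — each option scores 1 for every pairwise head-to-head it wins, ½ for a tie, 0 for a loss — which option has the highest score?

D

C: beats A, B, F, and E; loses to D → score 4.
A: beats B; loses to C, F, D, and E → score 1.
B: loses to C, A, F, D, and E → score 0.
F: beats A, B, and E; loses to C and D → score 3.
D: beats C, A, B, F, and E → score 5.
E: beats A and B; loses to C, F, and D → score 2.
D has the best pairwise record.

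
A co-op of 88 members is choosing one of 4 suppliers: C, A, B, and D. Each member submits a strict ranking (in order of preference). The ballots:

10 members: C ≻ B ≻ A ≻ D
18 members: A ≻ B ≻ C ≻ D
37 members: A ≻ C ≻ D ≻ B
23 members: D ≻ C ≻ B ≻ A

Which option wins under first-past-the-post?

First-place votes: C 10, A 55, B 0, D 23.
A has the most first-place votes.

A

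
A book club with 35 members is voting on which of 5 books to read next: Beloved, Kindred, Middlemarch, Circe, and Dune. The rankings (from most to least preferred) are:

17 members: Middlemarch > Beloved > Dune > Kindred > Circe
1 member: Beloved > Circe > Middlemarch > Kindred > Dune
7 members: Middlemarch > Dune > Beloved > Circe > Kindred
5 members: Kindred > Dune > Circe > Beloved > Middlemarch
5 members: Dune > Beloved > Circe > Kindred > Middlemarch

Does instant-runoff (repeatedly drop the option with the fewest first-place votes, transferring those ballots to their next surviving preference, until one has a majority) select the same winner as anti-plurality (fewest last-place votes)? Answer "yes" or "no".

no

Instant-runoff — R1 Beloved 1, Kindred 5, Middlemarch 24, Circe 0, Dune 5 (Middlemarch winner). Winner: Middlemarch.
Anti-plurality — last-place votes: Beloved 0, Kindred 7, Middlemarch 10, Circe 17, Dune 1. Winner: Beloved.
The two methods disagree.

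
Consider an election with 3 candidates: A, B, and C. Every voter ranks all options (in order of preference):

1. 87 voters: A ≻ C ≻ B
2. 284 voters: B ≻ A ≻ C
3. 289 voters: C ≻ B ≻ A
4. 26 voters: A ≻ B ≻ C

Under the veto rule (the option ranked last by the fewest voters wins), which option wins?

Last-place votes: A 289, B 87, C 310.
B is ranked last by the fewest voters, so B wins.

B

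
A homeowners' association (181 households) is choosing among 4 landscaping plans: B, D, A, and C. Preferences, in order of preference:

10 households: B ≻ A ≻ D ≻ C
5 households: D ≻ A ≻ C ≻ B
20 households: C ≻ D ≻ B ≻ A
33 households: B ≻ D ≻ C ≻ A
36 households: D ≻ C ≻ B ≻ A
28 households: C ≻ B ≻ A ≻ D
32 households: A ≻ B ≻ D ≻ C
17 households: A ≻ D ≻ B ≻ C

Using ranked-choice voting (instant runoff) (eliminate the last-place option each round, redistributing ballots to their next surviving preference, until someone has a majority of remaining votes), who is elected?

C

Round 1: B 43, D 41, A 49, C 48. Eliminate D.
Round 2: B 43, A 54, C 84. Eliminate B.
Round 3: A 64, C 117. C has a majority.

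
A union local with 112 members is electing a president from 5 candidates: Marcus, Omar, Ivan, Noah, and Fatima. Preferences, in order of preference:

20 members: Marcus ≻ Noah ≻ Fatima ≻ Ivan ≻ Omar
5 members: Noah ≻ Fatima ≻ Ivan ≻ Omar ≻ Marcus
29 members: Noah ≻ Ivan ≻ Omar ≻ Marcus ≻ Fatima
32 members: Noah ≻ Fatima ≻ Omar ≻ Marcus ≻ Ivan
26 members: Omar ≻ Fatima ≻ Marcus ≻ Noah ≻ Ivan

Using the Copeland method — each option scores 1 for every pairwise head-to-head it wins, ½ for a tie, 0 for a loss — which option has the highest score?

Marcus: beats Ivan; loses to Omar, Noah, and Fatima → score 1.
Omar: beats Marcus and Ivan; loses to Noah and Fatima → score 2.
Ivan: loses to Marcus, Omar, Noah, and Fatima → score 0.
Noah: beats Marcus, Omar, Ivan, and Fatima → score 4.
Fatima: beats Marcus, Omar, and Ivan; loses to Noah → score 3.
Noah has the best pairwise record.

Noah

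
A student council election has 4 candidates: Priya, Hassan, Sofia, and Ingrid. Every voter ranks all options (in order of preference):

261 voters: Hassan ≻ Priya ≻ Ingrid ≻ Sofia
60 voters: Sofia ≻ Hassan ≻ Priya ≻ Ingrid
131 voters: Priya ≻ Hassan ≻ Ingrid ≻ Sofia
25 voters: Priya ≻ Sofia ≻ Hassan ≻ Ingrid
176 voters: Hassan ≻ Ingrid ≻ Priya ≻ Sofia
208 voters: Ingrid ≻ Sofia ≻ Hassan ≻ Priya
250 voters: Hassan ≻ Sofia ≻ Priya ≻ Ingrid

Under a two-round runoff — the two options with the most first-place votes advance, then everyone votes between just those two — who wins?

Hassan

Round 1 first-place votes: Priya 156, Hassan 687, Sofia 60, Ingrid 208.
Hassan and Ingrid advance.
Runoff: Hassan is preferred to Ingrid by 903 voters; Ingrid by 208.
Hassan wins the runoff.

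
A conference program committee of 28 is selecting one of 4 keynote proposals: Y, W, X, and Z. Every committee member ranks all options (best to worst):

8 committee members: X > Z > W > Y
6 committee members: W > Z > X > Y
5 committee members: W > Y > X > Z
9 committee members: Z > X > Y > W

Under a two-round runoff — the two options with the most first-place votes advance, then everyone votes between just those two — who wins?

Round 1 first-place votes: Y 0, W 11, X 8, Z 9.
W and Z advance.
Runoff: W is preferred to Z by 11 voters; Z by 17.
Z wins the runoff.

Z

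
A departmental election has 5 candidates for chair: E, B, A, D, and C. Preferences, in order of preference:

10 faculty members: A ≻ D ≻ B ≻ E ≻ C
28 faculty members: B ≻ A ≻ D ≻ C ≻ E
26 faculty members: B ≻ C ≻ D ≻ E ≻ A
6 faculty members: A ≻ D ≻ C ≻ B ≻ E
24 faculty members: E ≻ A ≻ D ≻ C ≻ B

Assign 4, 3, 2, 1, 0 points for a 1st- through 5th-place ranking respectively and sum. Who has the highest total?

B

E: 10·1 + 28·0 + 26·1 + 6·0 + 24·4 = 132
B: 10·2 + 28·4 + 26·4 + 6·1 + 24·0 = 242
A: 10·4 + 28·3 + 26·0 + 6·4 + 24·3 = 220
D: 10·3 + 28·2 + 26·2 + 6·3 + 24·2 = 204
C: 10·0 + 28·1 + 26·3 + 6·2 + 24·1 = 142
B has the highest Borda score (242).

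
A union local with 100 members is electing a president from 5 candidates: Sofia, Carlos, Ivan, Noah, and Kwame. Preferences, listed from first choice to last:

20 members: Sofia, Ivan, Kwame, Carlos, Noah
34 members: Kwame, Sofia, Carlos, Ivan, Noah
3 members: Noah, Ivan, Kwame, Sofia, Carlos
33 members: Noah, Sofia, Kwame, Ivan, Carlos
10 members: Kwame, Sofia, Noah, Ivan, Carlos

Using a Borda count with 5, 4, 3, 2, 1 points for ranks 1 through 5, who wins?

Sofia: 20·5 + 34·4 + 3·2 + 33·4 + 10·4 = 414
Carlos: 20·2 + 34·3 + 3·1 + 33·1 + 10·1 = 188
Ivan: 20·4 + 34·2 + 3·4 + 33·2 + 10·2 = 246
Noah: 20·1 + 34·1 + 3·5 + 33·5 + 10·3 = 264
Kwame: 20·3 + 34·5 + 3·3 + 33·3 + 10·5 = 388
Sofia has the highest Borda score (414).

Sofia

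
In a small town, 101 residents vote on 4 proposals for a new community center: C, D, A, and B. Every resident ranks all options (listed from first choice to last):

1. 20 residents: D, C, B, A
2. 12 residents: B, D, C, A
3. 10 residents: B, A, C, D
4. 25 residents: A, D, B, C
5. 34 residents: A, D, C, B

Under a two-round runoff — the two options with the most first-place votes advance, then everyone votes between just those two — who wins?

Round 1 first-place votes: C 0, D 20, A 59, B 22.
A and B advance.
Runoff: A is preferred to B by 59 voters; B by 42.
A wins the runoff.

A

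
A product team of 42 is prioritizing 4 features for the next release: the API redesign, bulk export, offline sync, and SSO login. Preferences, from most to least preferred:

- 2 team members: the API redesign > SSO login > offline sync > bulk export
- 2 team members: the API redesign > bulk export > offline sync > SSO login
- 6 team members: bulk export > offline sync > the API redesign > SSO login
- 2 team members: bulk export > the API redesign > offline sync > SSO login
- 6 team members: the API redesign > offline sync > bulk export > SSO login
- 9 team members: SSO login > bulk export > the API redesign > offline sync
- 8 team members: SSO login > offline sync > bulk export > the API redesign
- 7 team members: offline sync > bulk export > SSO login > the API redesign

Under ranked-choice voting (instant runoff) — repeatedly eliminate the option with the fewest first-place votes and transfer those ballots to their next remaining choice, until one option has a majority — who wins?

Round 1: the API redesign 10, bulk export 8, offline sync 7, SSO login 17. Eliminate offline sync.
Round 2: the API redesign 10, bulk export 15, SSO login 17. Eliminate the API redesign.
Round 3: bulk export 23, SSO login 19. Bulk export has a majority.

bulk export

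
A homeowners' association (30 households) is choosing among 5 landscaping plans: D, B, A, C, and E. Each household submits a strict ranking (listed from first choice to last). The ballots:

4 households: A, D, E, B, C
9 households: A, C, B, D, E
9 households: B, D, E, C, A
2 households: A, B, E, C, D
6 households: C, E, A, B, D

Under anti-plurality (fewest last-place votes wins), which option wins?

B

Last-place votes: D 8, B 0, A 9, C 4, E 9.
B is ranked last by the fewest voters, so B wins.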